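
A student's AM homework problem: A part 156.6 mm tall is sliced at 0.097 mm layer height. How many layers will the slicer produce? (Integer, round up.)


Layers = ceil(156.6/0.097) = 1615


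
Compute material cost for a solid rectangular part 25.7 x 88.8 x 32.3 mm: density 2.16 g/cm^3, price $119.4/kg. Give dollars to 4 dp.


V = 25.7 * 88.8 * 32.3 = 73713.768 mm^3 = 73.713768 cm^3
Mass = 73.713768 * 2.16 / 1000 = 0.15922174 kg
Cost = 0.15922174 * 119.4 = 19.0111 $


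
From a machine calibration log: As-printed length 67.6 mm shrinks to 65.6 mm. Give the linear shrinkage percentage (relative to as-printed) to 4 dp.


Shrinkage = ((67.6-65.6)/67.6)*100 = 2.9586 %


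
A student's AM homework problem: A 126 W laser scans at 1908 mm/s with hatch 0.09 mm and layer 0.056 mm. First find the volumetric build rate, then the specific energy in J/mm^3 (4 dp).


Build rate = 1908 * 0.09 * 0.056 = 9.61632 mm^3/s
SE = 126 / 9.61632 = 13.1027 J/mm^3


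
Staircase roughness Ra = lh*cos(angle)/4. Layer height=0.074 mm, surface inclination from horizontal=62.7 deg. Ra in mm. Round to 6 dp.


Ra = 0.074 * cos(62.7) / 4 = 0.008485 mm


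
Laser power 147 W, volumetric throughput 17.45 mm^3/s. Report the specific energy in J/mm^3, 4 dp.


SE = 147 / 17.45 = 8.4241 J/mm^3


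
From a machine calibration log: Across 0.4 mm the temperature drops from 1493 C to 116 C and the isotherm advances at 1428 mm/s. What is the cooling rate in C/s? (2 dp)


G = (1493-116)/0.4 = 3442.5 C/mm
CR = 3442.5 * 1428 = 4915890.0 C/s


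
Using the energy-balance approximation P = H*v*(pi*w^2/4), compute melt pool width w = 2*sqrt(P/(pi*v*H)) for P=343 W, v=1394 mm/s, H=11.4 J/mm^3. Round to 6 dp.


w = 2*sqrt(343/(pi*1394*11.4)) = 0.165775 mm


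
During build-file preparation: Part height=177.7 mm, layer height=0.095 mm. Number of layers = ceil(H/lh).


Layers = ceil(177.7/0.095) = 1871


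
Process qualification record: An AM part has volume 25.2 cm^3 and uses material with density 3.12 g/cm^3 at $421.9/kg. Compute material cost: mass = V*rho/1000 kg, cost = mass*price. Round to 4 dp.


Mass = 25.2*3.12/1000 = 0.078624 kg
Cost = 0.078624 * 421.9 = 33.1715 $


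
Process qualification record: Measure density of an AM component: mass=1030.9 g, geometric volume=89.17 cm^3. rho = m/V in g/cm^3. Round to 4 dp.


rho = 1030.9 / 89.17 = 11.5611 g/cm^3


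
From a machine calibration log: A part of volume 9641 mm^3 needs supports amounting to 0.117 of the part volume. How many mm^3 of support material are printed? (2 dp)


V_support = 9641 * 0.117 = 1128.0 mm^3


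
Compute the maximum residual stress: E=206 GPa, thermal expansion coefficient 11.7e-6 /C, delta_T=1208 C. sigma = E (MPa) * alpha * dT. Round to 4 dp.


sigma = 206*1000 * 11.7e-6 * 1208 = 2911.5216 MPa


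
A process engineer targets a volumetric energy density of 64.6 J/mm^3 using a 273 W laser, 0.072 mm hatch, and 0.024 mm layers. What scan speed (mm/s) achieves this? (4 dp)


v = 273 / (64.6*0.072*0.024) = 2445.6054 mm/s


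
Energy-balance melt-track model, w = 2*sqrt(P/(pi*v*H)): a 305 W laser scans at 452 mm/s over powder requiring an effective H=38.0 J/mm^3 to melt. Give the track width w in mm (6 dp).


w = 2*sqrt(305/(pi*452*38.0)) = 0.150364 mm


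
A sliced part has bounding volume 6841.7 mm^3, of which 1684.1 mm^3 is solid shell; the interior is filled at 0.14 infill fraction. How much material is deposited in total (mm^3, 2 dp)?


V_infill = (6841.7 - 1684.1) * 0.14 = 722.06
V_total = 1684.1 + 722.06 = 2406.16 mm^3


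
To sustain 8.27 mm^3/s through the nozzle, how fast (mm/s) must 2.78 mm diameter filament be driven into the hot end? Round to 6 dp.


A = pi*(2.78/2)^2 = 6.069871
v = 8.27 / 6.069871 = 1.362467 mm/s


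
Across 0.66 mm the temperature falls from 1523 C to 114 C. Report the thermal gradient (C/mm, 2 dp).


G = (1523-114)/0.66 = 2134.85 C/mm


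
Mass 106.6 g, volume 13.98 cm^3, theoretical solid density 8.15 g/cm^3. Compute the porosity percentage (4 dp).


rho_part = 106.6 / 13.98 = 7.62517883 g/cm^3
Porosity = (1 - 7.62517883/8.15)*100 = 6.4395 %


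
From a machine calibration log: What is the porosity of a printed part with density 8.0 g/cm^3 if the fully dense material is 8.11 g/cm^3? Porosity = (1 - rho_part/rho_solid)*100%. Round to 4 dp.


Porosity = (1-8.0/8.11)*100 = 1.3564 %


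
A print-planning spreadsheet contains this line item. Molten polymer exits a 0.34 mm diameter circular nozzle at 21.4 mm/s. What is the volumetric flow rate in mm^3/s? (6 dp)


A = pi*(0.34/2)^2 = 0.09079203 mm^2
Q = 0.09079203 * 21.4 = 1.942949 mm^3/s


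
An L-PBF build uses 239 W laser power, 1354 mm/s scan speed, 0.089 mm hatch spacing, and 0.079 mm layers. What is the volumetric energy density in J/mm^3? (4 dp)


E = 239 / (1354*0.089*0.079) = 25.1051 J/mm^3


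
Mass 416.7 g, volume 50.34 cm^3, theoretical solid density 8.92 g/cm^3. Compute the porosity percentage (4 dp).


rho_part = 416.7 / 50.34 = 8.27771156 g/cm^3
Porosity = (1 - 8.27771156/8.92)*100 = 7.2005 %


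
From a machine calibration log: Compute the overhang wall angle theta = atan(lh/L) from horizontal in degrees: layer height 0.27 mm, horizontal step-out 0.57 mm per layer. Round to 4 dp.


angle = atan(0.27/0.57) = 25.3462 degrees


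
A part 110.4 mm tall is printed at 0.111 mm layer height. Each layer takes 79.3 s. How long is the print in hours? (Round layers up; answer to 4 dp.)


Layers = ceil(110.4/0.111) = 995
t = 995 * 79.3 / 3600 = 21.9176 hrs


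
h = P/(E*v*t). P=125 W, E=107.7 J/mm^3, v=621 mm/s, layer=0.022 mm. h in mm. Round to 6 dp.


h = 125 / (107.7*621*0.022) = 0.084953 mm


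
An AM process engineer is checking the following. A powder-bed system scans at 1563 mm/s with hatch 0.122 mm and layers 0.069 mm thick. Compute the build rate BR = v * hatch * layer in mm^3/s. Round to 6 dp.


Rate = 1563 * 0.122 * 0.069 = 13.157334 mm^3/s


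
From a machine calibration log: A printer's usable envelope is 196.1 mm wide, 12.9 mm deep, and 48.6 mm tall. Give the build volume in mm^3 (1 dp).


V = 196.1 * 12.9 * 48.6 = 122942.9 mm^3


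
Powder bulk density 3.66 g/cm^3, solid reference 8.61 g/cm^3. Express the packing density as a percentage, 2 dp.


Packing = (3.66/8.61)*100 = 42.51 %


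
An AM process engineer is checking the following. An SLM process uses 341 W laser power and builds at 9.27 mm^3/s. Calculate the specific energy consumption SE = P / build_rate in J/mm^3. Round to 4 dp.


SE = 341 / 9.27 = 36.7853 J/mm^3


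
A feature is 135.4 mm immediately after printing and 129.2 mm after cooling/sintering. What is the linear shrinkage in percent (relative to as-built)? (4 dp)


Shrinkage = ((135.4-129.2)/135.4)*100 = 4.579 %


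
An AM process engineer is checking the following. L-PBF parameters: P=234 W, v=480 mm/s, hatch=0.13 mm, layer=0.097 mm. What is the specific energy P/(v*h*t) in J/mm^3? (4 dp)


Build rate = 480 * 0.13 * 0.097 = 6.0528 mm^3/s
SE = 234 / 6.0528 = 38.6598 J/mm^3


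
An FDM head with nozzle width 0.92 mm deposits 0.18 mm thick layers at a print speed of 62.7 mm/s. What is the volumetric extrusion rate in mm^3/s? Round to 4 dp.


Rate = 0.92 * 0.18 * 62.7 = 10.3831 mm^3/s


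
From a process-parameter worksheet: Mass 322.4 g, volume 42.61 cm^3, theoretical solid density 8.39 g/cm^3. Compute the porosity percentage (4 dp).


rho_part = 322.4 / 42.61 = 7.56629899 g/cm^3
Porosity = (1 - 7.56629899/8.39)*100 = 9.8177 %


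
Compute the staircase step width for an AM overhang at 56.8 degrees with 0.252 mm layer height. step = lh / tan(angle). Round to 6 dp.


step = 0.252 / tan(56.8) = 0.164904 mm


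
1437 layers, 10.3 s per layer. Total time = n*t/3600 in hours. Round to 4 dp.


t = 1437 * 10.3 / 3600 = 4.1114 hrs


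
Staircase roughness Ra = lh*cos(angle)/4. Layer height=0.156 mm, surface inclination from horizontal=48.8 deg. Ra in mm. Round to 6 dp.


Ra = 0.156 * cos(48.8) / 4 = 0.025689 mm


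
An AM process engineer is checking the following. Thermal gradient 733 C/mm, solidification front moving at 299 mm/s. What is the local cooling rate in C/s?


CR = 733 * 299 = 219167 C/s


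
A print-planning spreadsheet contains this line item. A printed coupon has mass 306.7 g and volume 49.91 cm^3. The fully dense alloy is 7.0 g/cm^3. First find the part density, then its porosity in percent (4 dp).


rho_part = 306.7 / 49.91 = 6.14506111 g/cm^3
Porosity = (1 - 6.14506111/7.0)*100 = 12.2134 %


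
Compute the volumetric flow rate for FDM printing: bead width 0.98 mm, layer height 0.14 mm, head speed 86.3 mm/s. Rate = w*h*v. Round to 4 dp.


Rate = 0.98 * 0.14 * 86.3 = 11.8404 mm^3/s


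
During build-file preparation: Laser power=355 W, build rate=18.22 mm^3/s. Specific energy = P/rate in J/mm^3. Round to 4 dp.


SE = 355 / 18.22 = 19.4841 J/mm^3


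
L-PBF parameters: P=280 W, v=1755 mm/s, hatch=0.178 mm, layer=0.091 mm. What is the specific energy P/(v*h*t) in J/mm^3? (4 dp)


Build rate = 1755 * 0.178 * 0.091 = 28.42749 mm^3/s
SE = 280 / 28.42749 = 9.8496 J/mm^3


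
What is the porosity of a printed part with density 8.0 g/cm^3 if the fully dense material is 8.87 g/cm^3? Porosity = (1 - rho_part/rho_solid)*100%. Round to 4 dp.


Porosity = (1-8.0/8.87)*100 = 9.8083 %


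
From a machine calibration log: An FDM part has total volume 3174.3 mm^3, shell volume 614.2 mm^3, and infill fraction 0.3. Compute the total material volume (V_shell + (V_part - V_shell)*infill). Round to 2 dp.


V_infill = (3174.3 - 614.2) * 0.3 = 768.03
V_total = 614.2 + 768.03 = 1382.23 mm^3


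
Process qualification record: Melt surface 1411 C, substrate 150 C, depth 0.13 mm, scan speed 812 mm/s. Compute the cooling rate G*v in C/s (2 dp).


G = (1411-150)/0.13 = 9700.0 C/mm
CR = 9700.0 * 812 = 7876400.0 C/s


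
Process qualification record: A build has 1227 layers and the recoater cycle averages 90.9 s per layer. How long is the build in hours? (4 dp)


t = 1227 * 90.9 / 3600 = 30.9818 hrs


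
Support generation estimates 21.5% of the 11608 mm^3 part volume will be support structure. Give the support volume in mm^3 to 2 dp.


V_support = 11608 * 0.215 = 2495.72 mm^3


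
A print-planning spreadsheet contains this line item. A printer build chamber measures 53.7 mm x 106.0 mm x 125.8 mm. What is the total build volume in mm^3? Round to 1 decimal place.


V = 53.7 * 106.0 * 125.8 = 716078.8 mm^3


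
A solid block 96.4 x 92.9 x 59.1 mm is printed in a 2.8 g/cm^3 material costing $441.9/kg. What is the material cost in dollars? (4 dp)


V = 96.4 * 92.9 * 59.1 = 529273.596 mm^3 = 529.273596 cm^3
Mass = 529.273596 * 2.8 / 1000 = 1.48196607 kg
Cost = 1.48196607 * 441.9 = 654.8808 $


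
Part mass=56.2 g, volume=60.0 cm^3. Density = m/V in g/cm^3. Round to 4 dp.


rho = 56.2 / 60.0 = 0.9367 g/cm^3


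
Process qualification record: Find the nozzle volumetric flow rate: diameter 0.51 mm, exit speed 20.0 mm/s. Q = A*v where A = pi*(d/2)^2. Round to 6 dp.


A = pi*(0.51/2)^2 = 0.20428206 mm^2
Q = 0.20428206 * 20.0 = 4.085641 mm^3/s


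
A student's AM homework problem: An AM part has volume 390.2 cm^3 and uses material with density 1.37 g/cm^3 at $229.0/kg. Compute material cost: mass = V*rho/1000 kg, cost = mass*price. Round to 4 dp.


Mass = 390.2*1.37/1000 = 0.534574 kg
Cost = 0.534574 * 229.0 = 122.4174 $


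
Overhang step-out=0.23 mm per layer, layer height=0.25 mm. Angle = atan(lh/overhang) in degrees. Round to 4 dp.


angle = atan(0.25/0.23) = 47.3859 degrees


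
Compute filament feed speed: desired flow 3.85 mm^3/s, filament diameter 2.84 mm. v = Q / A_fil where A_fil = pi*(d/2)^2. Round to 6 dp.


A = pi*(2.84/2)^2 = 6.334707
v = 3.85 / 6.334707 = 0.607763 mm/s


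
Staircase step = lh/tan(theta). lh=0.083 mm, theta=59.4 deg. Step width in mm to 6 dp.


step = 0.083 / tan(59.4) = 0.049086 mm


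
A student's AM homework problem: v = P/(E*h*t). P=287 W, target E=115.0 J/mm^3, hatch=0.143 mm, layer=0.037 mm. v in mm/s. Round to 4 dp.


v = 287 / (115.0*0.143*0.037) = 471.6787 mm/s


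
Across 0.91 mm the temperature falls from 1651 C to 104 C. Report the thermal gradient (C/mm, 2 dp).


G = (1651-104)/0.91 = 1700.0 C/mm


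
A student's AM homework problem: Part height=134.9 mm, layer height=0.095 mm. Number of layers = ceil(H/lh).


Layers = ceil(134.9/0.095) = 1420


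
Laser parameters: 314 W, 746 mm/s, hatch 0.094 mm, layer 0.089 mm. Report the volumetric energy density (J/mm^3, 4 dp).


E = 314 / (746*0.094*0.089) = 50.3122 J/mm^3


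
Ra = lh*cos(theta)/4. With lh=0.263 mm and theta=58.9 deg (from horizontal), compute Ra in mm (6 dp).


Ra = 0.263 * cos(58.9) / 4 = 0.033962 mm


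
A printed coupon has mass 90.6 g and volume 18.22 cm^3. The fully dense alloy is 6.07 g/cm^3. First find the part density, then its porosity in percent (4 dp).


rho_part = 90.6 / 18.22 = 4.97255763 g/cm^3
Porosity = (1 - 4.97255763/6.07)*100 = 18.0798 %


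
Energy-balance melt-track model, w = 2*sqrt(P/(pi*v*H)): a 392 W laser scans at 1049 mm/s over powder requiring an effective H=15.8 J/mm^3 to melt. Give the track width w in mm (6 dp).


w = 2*sqrt(392/(pi*1049*15.8)) = 0.173533 mm


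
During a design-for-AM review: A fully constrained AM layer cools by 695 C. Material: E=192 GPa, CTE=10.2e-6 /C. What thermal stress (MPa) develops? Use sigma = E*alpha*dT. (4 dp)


sigma = 192*1000 * 10.2e-6 * 695 = 1361.088 MPa


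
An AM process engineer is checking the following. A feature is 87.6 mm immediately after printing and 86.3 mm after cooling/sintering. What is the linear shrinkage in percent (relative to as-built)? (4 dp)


Shrinkage = ((87.6-86.3)/87.6)*100 = 1.484 %


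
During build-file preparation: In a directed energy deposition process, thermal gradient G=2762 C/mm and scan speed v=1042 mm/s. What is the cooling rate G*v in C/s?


CR = 2762 * 1042 = 2878004 C/s


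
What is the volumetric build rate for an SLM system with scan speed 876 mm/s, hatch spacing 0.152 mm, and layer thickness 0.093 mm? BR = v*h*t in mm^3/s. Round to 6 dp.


Rate = 876 * 0.152 * 0.093 = 12.383136 mm^3/s


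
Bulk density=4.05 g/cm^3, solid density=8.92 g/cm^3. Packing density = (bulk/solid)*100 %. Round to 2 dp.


Packing = (4.05/8.92)*100 = 45.4 %


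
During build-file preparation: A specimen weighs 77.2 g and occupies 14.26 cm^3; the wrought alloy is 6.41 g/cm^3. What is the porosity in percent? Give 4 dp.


rho_part = 77.2 / 14.26 = 5.41374474 g/cm^3
Porosity = (1 - 5.41374474/6.41)*100 = 15.5422 %


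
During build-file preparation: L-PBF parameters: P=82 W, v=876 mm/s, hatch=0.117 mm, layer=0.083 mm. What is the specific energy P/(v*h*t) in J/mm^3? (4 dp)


Build rate = 876 * 0.117 * 0.083 = 8.506836 mm^3/s
SE = 82 / 8.506836 = 9.6393 J/mm^3


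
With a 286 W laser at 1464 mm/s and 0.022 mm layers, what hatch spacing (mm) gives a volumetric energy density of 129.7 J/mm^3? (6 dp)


h = 286 / (129.7*1464*0.022) = 0.068464 mm


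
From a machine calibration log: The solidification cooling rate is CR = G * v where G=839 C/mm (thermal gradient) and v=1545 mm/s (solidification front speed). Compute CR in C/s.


CR = 839 * 1545 = 1296255 C/s


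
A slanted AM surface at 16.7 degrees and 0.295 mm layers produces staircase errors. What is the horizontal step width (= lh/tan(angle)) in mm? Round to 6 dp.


step = 0.295 / tan(16.7) = 0.983286 mm


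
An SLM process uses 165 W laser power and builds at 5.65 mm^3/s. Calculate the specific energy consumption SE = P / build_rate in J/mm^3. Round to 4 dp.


SE = 165 / 5.65 = 29.2035 J/mm^3


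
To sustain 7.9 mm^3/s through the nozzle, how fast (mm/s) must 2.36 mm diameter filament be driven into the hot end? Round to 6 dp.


A = pi*(2.36/2)^2 = 4.374354
v = 7.9 / 4.374354 = 1.805981 mm/s


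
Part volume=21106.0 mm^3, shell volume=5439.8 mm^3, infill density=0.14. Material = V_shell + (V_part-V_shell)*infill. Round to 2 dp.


V_infill = (21106.0 - 5439.8) * 0.14 = 2193.27
V_total = 5439.8 + 2193.27 = 7633.07 mm^3


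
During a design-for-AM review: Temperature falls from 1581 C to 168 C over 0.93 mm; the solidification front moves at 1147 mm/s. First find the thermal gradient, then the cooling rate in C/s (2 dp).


G = (1581-168)/0.93 = 1519.35483871 C/mm
CR = 1519.35483871 * 1147 = 1742700.0 C/s


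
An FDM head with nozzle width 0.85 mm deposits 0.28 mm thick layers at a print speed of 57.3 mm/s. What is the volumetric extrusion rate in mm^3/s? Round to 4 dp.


Rate = 0.85 * 0.28 * 57.3 = 13.6374 mm^3/s


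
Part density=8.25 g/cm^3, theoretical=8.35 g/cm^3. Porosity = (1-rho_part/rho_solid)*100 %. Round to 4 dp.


Porosity = (1-8.25/8.35)*100 = 1.1976 %


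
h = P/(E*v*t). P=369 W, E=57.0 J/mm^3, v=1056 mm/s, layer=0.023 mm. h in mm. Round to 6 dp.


h = 369 / (57.0*1056*0.023) = 0.266538 mm


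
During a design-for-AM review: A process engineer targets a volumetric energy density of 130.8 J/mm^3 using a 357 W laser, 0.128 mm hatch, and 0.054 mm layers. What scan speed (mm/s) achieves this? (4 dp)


v = 357 / (130.8*0.128*0.054) = 394.8724 mm/s


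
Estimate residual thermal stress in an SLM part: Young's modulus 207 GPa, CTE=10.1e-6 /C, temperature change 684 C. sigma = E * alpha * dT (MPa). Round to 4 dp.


sigma = 207*1000 * 10.1e-6 * 684 = 1430.0388 MPa


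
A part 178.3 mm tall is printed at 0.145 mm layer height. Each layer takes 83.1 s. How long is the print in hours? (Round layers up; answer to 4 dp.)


Layers = ceil(178.3/0.145) = 1230
t = 1230 * 83.1 / 3600 = 28.3925 hrs


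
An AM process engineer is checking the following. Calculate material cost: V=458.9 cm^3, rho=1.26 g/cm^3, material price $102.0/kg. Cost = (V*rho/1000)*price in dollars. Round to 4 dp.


Mass = 458.9*1.26/1000 = 0.578214 kg
Cost = 0.578214 * 102.0 = 58.9778 $


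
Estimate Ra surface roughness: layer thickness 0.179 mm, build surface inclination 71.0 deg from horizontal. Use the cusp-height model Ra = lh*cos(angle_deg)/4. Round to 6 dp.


Ra = 0.179 * cos(71.0) / 4 = 0.014569 mm


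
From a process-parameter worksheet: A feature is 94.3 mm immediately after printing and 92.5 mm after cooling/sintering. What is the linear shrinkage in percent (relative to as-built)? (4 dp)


Shrinkage = ((94.3-92.5)/94.3)*100 = 1.9088 %


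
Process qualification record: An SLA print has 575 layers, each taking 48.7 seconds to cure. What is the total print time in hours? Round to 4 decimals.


t = 575 * 48.7 / 3600 = 7.7785 hrs


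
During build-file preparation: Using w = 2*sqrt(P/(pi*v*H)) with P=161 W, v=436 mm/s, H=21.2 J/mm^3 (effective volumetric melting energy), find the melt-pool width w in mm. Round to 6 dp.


w = 2*sqrt(161/(pi*436*21.2)) = 0.148921 mm


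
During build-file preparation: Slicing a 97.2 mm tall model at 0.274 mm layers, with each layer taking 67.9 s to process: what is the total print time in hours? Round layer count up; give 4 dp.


Layers = ceil(97.2/0.274) = 355
t = 355 * 67.9 / 3600 = 6.6957 hrs


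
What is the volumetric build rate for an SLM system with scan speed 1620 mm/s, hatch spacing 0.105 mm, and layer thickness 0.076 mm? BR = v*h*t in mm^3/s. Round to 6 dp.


Rate = 1620 * 0.105 * 0.076 = 12.9276 mm^3/s


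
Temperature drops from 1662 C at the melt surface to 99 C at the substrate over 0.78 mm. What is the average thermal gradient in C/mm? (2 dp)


G = (1662-99)/0.78 = 2003.85 C/mm


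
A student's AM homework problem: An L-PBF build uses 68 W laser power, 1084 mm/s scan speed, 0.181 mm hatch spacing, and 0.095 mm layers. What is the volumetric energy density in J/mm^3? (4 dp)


E = 68 / (1084*0.181*0.095) = 3.6482 J/mm^3


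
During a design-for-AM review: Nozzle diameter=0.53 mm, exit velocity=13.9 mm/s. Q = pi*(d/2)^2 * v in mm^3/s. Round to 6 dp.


A = pi*(0.53/2)^2 = 0.22061834 mm^2
Q = 0.22061834 * 13.9 = 3.066595 mm^3/s


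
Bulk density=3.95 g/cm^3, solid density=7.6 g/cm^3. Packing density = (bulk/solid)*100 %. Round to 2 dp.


Packing = (3.95/7.6)*100 = 51.97 %


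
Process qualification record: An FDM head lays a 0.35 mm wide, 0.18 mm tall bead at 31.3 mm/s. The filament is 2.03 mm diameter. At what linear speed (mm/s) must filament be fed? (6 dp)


Q = 0.35 * 0.18 * 31.3 = 1.9719 mm^3/s
A_fil = pi*(2.03/2)^2 = 3.23654729 mm^2
v_feed = 1.9719 / 3.23654729 = 0.60926 mm/s


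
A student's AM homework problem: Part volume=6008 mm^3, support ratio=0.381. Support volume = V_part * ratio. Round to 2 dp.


V_support = 6008 * 0.381 = 2289.05 mm^3


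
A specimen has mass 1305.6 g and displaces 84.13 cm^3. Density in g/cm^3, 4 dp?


rho = 1305.6 / 84.13 = 15.5188 g/cm^3


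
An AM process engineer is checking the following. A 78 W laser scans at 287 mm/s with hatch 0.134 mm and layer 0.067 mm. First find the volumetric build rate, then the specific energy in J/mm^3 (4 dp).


Build rate = 287 * 0.134 * 0.067 = 2.576686 mm^3/s
SE = 78 / 2.576686 = 30.2714 J/mm^3


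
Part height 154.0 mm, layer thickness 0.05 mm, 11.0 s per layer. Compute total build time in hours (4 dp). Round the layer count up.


Layers = ceil(154.0/0.05) = 3080
t = 3080 * 11.0 / 3600 = 9.4111 hrs


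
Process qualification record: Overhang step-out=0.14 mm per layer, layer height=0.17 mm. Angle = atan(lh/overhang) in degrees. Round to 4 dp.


angle = atan(0.17/0.14) = 50.5275 degrees


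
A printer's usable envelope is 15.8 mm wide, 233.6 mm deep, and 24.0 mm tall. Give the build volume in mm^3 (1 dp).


V = 15.8 * 233.6 * 24.0 = 88581.1 mm^3


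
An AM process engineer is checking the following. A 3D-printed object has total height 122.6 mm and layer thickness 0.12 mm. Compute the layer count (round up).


Layers = ceil(122.6/0.12) = 1022


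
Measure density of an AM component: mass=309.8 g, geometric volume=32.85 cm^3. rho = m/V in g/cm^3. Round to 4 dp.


rho = 309.8 / 32.85 = 9.4307 g/cm^3


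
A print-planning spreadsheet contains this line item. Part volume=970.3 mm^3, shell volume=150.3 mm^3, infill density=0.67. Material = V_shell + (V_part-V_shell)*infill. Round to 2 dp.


V_infill = (970.3 - 150.3) * 0.67 = 549.4
V_total = 150.3 + 549.4 = 699.7 mm^3


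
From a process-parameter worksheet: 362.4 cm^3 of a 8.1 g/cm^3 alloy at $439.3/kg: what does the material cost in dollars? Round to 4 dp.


Mass = 362.4*8.1/1000 = 2.93544 kg
Cost = 2.93544 * 439.3 = 1289.5388 $


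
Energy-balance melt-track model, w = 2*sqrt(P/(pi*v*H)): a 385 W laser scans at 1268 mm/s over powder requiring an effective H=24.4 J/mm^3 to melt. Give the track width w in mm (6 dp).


w = 2*sqrt(385/(pi*1268*24.4)) = 0.125873 mm


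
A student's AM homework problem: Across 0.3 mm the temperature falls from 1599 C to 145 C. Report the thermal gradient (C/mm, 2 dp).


G = (1599-145)/0.3 = 4846.67 C/mm


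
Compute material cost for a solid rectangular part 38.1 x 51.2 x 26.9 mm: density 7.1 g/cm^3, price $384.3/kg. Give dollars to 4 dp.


V = 38.1 * 51.2 * 26.9 = 52474.368 mm^3 = 52.474368 cm^3
Mass = 52.474368 * 7.1 / 1000 = 0.37256801 kg
Cost = 0.37256801 * 384.3 = 143.1779 $


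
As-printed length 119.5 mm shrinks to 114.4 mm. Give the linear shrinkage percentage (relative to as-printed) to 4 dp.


Shrinkage = ((119.5-114.4)/119.5)*100 = 4.2678 %


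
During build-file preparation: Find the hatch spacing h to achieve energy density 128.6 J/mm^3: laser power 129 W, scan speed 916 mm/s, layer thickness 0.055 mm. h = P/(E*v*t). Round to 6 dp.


h = 129 / (128.6*916*0.055) = 0.019911 mm


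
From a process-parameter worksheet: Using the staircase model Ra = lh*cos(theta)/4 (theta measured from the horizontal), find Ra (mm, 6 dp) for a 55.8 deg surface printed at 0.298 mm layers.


Ra = 0.298 * cos(55.8) / 4 = 0.041875 mm


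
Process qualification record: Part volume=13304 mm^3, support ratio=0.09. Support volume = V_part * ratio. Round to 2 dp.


V_support = 13304 * 0.09 = 1197.36 mm^3


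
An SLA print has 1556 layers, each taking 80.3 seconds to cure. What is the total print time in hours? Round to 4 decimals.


t = 1556 * 80.3 / 3600 = 34.7074 hrs


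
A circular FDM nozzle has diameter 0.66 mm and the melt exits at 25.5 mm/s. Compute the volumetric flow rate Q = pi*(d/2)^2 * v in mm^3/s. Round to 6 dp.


A = pi*(0.66/2)^2 = 0.34211944 mm^2
Q = 0.34211944 * 25.5 = 8.724046 mm^3/s


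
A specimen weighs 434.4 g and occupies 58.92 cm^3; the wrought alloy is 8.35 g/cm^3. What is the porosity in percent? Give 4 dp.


rho_part = 434.4 / 58.92 = 7.37270876 g/cm^3
Porosity = (1 - 7.37270876/8.35)*100 = 11.7041 %


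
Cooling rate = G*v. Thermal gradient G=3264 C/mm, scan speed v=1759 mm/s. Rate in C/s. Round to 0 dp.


CR = 3264 * 1759 = 5741376 C/s


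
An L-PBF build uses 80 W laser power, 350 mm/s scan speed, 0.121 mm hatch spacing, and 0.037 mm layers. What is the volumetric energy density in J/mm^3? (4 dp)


E = 80 / (350*0.121*0.037) = 51.0546 J/mm^3


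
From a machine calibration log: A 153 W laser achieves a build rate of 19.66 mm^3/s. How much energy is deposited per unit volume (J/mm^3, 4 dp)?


SE = 153 / 19.66 = 7.7823 J/mm^3


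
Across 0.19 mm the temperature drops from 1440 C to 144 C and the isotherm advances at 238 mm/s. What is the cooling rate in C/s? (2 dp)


G = (1440-144)/0.19 = 6821.05263158 C/mm
CR = 6821.05263158 * 238 = 1623410.53 C/s


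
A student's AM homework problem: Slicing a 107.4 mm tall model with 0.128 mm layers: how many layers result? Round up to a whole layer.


Layers = ceil(107.4/0.128) = 840


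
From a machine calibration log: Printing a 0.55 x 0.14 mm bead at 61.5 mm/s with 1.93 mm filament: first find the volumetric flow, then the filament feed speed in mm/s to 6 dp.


Q = 0.55 * 0.14 * 61.5 = 4.7355 mm^3/s
A_fil = pi*(1.93/2)^2 = 2.92552962 mm^2
v_feed = 4.7355 / 2.92552962 = 1.618681 mm/s


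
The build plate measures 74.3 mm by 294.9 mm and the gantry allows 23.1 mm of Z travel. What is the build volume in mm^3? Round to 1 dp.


V = 74.3 * 294.9 * 23.1 = 506145.7 mm^3


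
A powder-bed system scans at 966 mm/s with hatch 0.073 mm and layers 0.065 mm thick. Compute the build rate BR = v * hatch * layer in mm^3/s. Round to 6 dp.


Rate = 966 * 0.073 * 0.065 = 4.58367 mm^3/s


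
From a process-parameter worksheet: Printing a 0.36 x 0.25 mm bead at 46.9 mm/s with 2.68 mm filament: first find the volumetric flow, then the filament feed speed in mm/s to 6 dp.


Q = 0.36 * 0.25 * 46.9 = 4.221 mm^3/s
A_fil = pi*(2.68/2)^2 = 5.64104377 mm^2
v_feed = 4.221 / 5.64104377 = 0.748266 mm/s


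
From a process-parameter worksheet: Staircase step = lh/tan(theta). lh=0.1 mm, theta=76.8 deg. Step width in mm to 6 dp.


step = 0.1 / tan(76.8) = 0.023455 mm


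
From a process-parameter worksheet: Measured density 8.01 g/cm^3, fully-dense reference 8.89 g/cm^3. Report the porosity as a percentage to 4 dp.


Porosity = (1-8.01/8.89)*100 = 9.8988 %


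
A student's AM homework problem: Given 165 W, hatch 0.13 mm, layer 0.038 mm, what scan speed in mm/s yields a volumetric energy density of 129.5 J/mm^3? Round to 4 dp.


v = 165 / (129.5*0.13*0.038) = 257.9213 mm/s


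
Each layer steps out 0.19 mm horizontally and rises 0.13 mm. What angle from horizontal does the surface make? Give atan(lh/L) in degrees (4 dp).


angle = atan(0.13/0.19) = 34.3803 degrees


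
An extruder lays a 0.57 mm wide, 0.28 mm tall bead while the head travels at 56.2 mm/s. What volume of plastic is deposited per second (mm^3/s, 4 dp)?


Rate = 0.57 * 0.28 * 56.2 = 8.9695 mm^3/s


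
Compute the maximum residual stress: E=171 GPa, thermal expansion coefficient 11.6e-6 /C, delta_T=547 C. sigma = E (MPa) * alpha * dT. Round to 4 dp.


sigma = 171*1000 * 11.6e-6 * 547 = 1085.0292 MPa


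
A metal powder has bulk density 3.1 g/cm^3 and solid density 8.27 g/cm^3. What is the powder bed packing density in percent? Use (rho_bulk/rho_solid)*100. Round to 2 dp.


Packing = (3.1/8.27)*100 = 37.48 %


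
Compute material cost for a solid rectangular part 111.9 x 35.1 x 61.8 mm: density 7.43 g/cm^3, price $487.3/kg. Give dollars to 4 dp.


V = 111.9 * 35.1 * 61.8 = 242731.242 mm^3 = 242.731242 cm^3
Mass = 242.731242 * 7.43 / 1000 = 1.80349313 kg
Cost = 1.80349313 * 487.3 = 878.8422 $


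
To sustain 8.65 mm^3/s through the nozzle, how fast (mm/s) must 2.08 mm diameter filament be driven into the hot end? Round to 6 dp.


A = pi*(2.08/2)^2 = 3.397947
v = 8.65 / 3.397947 = 2.545655 mm/s


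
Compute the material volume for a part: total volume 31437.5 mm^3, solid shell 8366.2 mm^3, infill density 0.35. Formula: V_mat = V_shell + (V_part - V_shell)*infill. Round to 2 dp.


V_infill = (31437.5 - 8366.2) * 0.35 = 8074.96
V_total = 8366.2 + 8074.96 = 16441.16 mm^3


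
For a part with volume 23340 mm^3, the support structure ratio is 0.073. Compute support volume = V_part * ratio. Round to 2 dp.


V_support = 23340 * 0.073 = 1703.82 mm^3


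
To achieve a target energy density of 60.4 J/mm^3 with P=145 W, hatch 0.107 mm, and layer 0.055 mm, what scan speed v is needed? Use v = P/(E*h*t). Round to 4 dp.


v = 145 / (60.4*0.107*0.055) = 407.929 mm/s


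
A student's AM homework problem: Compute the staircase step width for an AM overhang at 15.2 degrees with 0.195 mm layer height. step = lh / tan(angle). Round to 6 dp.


step = 0.195 / tan(15.2) = 0.717719 mm


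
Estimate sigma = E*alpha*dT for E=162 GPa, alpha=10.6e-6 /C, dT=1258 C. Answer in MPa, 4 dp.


sigma = 162*1000 * 10.6e-6 * 1258 = 2160.2376 MPa


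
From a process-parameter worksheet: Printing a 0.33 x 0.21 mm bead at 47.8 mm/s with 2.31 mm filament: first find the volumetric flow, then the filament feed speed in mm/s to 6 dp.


Q = 0.33 * 0.21 * 47.8 = 3.31254 mm^3/s
A_fil = pi*(2.31/2)^2 = 4.19096314 mm^2
v_feed = 3.31254 / 4.19096314 = 0.790401 mm/s


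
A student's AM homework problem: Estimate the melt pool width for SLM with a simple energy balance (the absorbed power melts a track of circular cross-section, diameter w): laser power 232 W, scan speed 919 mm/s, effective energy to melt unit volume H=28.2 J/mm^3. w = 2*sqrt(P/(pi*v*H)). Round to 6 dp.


w = 2*sqrt(232/(pi*919*28.2)) = 0.106762 mm


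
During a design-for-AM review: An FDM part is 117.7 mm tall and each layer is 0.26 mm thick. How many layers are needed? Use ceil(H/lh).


Layers = ceil(117.7/0.26) = 453


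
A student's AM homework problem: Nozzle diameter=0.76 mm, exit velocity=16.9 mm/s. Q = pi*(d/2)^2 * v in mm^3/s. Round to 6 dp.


A = pi*(0.76/2)^2 = 0.45364598 mm^2
Q = 0.45364598 * 16.9 = 7.666617 mm^3/s


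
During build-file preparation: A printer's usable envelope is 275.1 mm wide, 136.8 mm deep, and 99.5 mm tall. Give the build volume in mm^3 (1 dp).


V = 275.1 * 136.8 * 99.5 = 3744551.2 mm^3


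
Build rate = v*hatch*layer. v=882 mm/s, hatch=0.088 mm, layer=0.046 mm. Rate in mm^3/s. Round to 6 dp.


Rate = 882 * 0.088 * 0.046 = 3.570336 mm^3/s


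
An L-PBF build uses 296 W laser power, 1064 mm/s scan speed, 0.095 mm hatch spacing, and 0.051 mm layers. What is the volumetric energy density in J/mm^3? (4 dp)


E = 296 / (1064*0.095*0.051) = 57.4191 J/mm^3


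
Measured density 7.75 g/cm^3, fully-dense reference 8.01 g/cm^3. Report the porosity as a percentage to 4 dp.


Porosity = (1-7.75/8.01)*100 = 3.2459 %


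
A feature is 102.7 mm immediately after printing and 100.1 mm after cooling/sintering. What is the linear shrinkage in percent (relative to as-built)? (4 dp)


Shrinkage = ((102.7-100.1)/102.7)*100 = 2.5316 %


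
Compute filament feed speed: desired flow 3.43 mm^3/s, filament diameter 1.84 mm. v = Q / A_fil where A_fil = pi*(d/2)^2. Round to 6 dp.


A = pi*(1.84/2)^2 = 2.659044
v = 3.43 / 2.659044 = 1.289937 mm/s


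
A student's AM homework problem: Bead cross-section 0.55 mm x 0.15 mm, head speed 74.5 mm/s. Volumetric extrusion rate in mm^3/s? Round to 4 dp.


Rate = 0.55 * 0.15 * 74.5 = 6.1463 mm^3/s


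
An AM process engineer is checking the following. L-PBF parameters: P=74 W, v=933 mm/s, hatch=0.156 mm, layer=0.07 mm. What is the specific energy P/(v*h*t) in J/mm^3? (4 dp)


Build rate = 933 * 0.156 * 0.07 = 10.18836 mm^3/s
SE = 74 / 10.18836 = 7.2632 J/mm^3


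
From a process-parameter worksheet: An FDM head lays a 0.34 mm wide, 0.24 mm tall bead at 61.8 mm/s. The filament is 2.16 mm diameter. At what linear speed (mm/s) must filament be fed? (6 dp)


Q = 0.34 * 0.24 * 61.8 = 5.04288 mm^3/s
A_fil = pi*(2.16/2)^2 = 3.66435367 mm^2
v_feed = 5.04288 / 3.66435367 = 1.376199 mm/s


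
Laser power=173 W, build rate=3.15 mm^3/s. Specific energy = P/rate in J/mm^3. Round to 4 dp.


SE = 173 / 3.15 = 54.9206 J/mm^3


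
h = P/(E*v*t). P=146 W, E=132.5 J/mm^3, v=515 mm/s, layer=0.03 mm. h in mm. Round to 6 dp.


h = 146 / (132.5*515*0.03) = 0.07132 mm


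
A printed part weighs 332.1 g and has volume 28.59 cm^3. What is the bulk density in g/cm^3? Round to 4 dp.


rho = 332.1 / 28.59 = 11.6159 g/cm^3


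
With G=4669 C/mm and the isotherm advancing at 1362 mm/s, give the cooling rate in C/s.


CR = 4669 * 1362 = 6359178 C/s


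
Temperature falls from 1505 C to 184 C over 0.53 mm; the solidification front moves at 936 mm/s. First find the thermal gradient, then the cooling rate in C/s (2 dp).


G = (1505-184)/0.53 = 2492.45283019 C/mm
CR = 2492.45283019 * 936 = 2332935.85 C/s


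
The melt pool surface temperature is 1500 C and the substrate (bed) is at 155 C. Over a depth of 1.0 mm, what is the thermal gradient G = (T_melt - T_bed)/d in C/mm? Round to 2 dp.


G = (1500-155)/1.0 = 1345.0 C/mm


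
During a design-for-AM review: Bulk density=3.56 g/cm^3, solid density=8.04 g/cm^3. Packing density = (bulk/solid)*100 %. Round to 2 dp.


Packing = (3.56/8.04)*100 = 44.28 %


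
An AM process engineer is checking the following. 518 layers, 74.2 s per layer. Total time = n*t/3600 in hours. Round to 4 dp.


t = 518 * 74.2 / 3600 = 10.6766 hrs


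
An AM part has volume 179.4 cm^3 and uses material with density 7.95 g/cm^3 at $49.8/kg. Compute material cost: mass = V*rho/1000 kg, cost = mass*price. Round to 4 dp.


Mass = 179.4*7.95/1000 = 1.42623 kg
Cost = 1.42623 * 49.8 = 71.0263 $


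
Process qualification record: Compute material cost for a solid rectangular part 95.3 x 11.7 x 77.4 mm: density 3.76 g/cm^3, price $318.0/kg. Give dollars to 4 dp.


V = 95.3 * 11.7 * 77.4 = 86301.774 mm^3 = 86.301774 cm^3
Mass = 86.301774 * 3.76 / 1000 = 0.32449467 kg
Cost = 0.32449467 * 318.0 = 103.1893 $


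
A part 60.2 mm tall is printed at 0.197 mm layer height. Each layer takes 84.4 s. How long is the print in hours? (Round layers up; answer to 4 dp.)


Layers = ceil(60.2/0.197) = 306
t = 306 * 84.4 / 3600 = 7.174 hrs


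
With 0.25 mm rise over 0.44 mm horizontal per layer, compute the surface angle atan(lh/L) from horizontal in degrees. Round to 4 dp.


angle = atan(0.25/0.44) = 29.6045 degrees


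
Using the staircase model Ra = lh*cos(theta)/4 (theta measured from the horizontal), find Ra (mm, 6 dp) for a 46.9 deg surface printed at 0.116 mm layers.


Ra = 0.116 * cos(46.9) / 4 = 0.019815 mm


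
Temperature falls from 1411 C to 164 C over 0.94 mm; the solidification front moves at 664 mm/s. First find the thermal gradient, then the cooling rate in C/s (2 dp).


G = (1411-164)/0.94 = 1326.59574468 C/mm
CR = 1326.59574468 * 664 = 880859.57 C/s


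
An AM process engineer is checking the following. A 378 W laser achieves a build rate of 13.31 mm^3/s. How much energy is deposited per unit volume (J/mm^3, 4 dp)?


SE = 378 / 13.31 = 28.3997 J/mm^3


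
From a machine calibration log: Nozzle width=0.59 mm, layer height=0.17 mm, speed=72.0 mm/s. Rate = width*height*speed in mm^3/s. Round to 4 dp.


Rate = 0.59 * 0.17 * 72.0 = 7.2216 mm^3/s


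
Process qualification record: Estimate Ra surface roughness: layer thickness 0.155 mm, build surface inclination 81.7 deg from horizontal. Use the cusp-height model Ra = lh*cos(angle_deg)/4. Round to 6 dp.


Ra = 0.155 * cos(81.7) / 4 = 0.005594 mm


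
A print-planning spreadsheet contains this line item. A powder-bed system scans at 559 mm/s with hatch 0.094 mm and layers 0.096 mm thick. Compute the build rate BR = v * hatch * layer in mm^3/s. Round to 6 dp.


Rate = 559 * 0.094 * 0.096 = 5.044416 mm^3/s


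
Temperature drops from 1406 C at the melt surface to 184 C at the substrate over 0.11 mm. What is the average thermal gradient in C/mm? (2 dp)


G = (1406-184)/0.11 = 11109.09 C/mm


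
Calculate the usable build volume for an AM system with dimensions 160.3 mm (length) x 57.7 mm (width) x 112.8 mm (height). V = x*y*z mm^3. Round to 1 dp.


V = 160.3 * 57.7 * 112.8 = 1043322.2 mm^3


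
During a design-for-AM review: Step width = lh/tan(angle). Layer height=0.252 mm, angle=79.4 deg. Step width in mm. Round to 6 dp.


step = 0.252 / tan(79.4) = 0.047161 mm


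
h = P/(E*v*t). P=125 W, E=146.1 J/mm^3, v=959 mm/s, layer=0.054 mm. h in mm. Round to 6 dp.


h = 125 / (146.1*959*0.054) = 0.016521 mm


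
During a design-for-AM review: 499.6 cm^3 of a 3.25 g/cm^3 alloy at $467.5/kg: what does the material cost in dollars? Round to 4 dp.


Mass = 499.6*3.25/1000 = 1.6237 kg
Cost = 1.6237 * 467.5 = 759.0798 $


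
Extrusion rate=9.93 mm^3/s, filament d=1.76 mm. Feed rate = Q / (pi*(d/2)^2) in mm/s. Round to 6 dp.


A = pi*(1.76/2)^2 = 2.432849
v = 9.93 / 2.432849 = 4.081634 mm/s


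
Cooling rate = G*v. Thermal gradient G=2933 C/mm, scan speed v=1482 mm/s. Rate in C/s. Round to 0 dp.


CR = 2933 * 1482 = 4346706 C/s


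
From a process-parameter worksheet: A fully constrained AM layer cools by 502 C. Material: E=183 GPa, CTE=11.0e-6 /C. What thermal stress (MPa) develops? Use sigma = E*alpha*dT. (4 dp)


sigma = 183*1000 * 11.0e-6 * 502 = 1010.526 MPa


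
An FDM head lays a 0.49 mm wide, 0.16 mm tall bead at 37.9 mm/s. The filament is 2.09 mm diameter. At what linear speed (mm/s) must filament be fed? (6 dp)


Q = 0.49 * 0.16 * 37.9 = 2.97136 mm^3/s
A_fil = pi*(2.09/2)^2 = 3.43069772 mm^2
v_feed = 2.97136 / 3.43069772 = 0.86611 mm/s


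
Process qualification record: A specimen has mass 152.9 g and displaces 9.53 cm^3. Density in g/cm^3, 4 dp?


rho = 152.9 / 9.53 = 16.0441 g/cm^3


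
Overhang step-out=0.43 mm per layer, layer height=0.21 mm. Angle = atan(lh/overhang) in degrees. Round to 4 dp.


angle = atan(0.21/0.43) = 26.0296 degrees


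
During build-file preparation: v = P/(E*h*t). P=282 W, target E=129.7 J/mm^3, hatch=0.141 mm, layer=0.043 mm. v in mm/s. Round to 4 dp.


v = 282 / (129.7*0.141*0.043) = 358.6093 mm/s


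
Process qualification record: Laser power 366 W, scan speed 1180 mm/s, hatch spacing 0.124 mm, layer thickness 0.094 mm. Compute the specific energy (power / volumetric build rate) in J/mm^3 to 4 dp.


Build rate = 1180 * 0.124 * 0.094 = 13.75408 mm^3/s
SE = 366 / 13.75408 = 26.6103 J/mm^3


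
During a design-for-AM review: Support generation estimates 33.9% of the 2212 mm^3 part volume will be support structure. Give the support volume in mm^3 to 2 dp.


V_support = 2212 * 0.339 = 749.87 mm^3
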